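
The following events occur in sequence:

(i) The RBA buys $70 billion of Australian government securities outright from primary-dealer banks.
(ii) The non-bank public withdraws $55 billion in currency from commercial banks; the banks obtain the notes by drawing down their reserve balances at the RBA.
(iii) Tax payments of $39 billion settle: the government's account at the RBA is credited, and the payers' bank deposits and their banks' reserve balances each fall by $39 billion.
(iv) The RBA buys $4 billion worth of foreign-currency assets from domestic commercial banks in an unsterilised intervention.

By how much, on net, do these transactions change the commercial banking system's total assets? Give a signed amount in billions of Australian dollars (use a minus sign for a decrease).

-$94 billion

RBA balance sheet:
  Assets:      Securities +$70B, Foreign assets +$4B
  Liabilities: Bank reserves −$20B, Currency in circulation +$55B, Government deposits +$39B
Commercial banking system:
  Assets:      Reserves at CB −$20B, Securities −$70B, Foreign assets −$4B
  Liabilities: Checkable deposits −$94B
Change in total bank assets = -$94 billion.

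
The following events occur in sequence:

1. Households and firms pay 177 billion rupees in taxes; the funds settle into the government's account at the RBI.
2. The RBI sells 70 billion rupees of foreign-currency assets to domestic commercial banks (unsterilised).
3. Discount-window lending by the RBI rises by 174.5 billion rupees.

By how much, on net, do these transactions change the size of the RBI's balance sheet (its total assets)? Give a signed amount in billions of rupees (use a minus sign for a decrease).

RBI balance sheet:
  Assets:      Loans to banks +174.5B, Foreign assets −70B
  Liabilities: Bank reserves −72.5B, Government deposits +177B
Commercial banking system:
  Assets:      Reserves at CB −72.5B, Foreign assets +70B
  Liabilities: Checkable deposits −177B, Borrowings from CB +174.5B
Change in total RBI assets = +104.5 billion.

+104.5 billion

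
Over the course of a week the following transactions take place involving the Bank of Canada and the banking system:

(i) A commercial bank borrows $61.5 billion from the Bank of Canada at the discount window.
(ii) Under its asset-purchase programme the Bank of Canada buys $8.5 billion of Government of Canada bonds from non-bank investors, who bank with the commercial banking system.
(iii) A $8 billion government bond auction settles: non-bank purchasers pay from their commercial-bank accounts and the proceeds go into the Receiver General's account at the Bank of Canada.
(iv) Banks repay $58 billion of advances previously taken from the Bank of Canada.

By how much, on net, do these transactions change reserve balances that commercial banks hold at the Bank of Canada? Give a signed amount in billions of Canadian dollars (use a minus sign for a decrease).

Bank of Canada balance sheet:
  Assets:      Securities +$8.5B, Loans to banks +$3.5B
  Liabilities: Bank reserves +$4B, Government deposits +$8B
Commercial banking system:
  Assets:      Reserves at CB +$4B
  Liabilities: Checkable deposits +$0.5B, Borrowings from CB +$3.5B
So the change in reserve balances that commercial banks hold at the Bank of Canada is +$4 billion.

+$4 billion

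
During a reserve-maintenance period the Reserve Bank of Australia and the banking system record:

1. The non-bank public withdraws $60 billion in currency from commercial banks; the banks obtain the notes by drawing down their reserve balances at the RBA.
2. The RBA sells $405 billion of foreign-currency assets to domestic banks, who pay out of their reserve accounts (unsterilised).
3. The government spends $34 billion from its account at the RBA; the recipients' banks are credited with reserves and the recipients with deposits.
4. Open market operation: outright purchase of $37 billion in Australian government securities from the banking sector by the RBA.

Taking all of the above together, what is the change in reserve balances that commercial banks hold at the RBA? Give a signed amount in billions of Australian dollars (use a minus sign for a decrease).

RBA balance sheet:
  Assets:      Securities +$37B, Foreign assets −$405B
  Liabilities: Bank reserves −$394B, Currency in circulation +$60B, Government deposits −$34B
So the change in reserve balances that commercial banks hold at the RBA is -$394 billion.

-$394 billion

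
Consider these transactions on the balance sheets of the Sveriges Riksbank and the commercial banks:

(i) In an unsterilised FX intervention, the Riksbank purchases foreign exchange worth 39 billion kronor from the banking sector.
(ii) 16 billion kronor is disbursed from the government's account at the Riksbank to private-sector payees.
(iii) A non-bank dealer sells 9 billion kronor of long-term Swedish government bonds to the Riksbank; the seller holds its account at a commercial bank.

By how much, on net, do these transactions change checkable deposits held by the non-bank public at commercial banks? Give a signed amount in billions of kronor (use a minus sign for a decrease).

FX purchase 39 billion kronor: the counterparty is a bank, so public deposits are unchanged → 0.
Government spending 16 billion kronor: non-bank counterparties' bank balances rise → +16B.
Asset purchase (from non-banks) 9 billion kronor: non-bank counterparties' bank balances rise → +9B.
Net: 0 + 16 + 9 = +25 billion.

+25 billion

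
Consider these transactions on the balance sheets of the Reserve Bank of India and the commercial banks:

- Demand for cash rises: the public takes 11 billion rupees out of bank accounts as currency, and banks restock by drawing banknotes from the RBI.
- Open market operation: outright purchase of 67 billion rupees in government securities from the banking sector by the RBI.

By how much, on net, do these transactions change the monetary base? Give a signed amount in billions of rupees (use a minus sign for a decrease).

+67 billion

RBI balance sheet:
  Assets:      Securities +67B
  Liabilities: Bank reserves +56B, Currency in circulation +11B
Commercial banking system:
  Assets:      Reserves at CB +56B, Securities −67B
  Liabilities: Checkable deposits −11B
Monetary base = currency + reserves: +11B + (+56B) = +67 billion.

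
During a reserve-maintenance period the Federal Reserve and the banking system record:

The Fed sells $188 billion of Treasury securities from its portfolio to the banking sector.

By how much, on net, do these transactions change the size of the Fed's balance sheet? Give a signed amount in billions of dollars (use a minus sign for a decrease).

OMO sale (to banks) $188 billion: a Fed asset is shed → −$188B.

-$188 billion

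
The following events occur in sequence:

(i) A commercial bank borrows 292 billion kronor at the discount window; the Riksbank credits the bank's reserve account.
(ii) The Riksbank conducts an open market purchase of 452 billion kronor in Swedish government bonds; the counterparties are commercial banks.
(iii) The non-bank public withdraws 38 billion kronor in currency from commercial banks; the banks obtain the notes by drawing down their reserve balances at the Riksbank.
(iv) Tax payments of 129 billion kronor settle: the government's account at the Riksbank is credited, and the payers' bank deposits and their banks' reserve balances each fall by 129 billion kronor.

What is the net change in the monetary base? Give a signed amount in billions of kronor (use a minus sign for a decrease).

+615 billion

Riksbank balance sheet:
  Assets:      Securities +452B, Loans to banks +292B
  Liabilities: Bank reserves +577B, Currency in circulation +38B, Government deposits +129B
Commercial banking system:
  Assets:      Reserves at CB +577B, Securities −452B
  Liabilities: Checkable deposits −167B, Borrowings from CB +292B
Monetary base = currency + reserves: +38B + (+577B) = +615 billion.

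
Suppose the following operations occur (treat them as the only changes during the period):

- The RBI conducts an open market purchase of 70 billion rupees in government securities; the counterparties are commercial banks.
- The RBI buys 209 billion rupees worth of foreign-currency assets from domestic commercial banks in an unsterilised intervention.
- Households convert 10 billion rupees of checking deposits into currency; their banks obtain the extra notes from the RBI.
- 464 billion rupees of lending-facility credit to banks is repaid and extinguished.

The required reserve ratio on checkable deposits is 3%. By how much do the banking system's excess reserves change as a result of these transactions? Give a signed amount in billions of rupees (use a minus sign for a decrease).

-194.7 billion

OMO purchase (from banks) 70 billion rupees: reserves +70B, deposits 0.
FX purchase 209 billion rupees: reserves +209B, deposits 0.
Currency withdrawal 10 billion rupees: reserves −10B, deposits −10B.
Discount-window repayment 464 billion rupees: reserves −464B, deposits 0.
Totals: Δreserves = −195B, Δdeposits = −10B.
Δrequired reserves = 3% × −10B = −0.3B.
Δexcess reserves = Δreserves − Δrequired = −195B − (−0.3B) = -194.7 billion.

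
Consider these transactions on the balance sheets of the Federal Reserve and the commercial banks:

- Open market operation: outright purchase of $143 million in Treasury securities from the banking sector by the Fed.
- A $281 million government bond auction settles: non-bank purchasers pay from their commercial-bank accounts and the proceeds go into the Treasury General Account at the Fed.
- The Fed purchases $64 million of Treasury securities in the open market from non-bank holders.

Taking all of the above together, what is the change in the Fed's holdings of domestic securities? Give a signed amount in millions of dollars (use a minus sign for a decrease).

Fed balance sheet:
  Assets:      Securities +$207M
  Liabilities: Bank reserves −$74M, Government deposits +$281M
So the change in the Fed's holdings of domestic securities is +$207 million.

+$207 million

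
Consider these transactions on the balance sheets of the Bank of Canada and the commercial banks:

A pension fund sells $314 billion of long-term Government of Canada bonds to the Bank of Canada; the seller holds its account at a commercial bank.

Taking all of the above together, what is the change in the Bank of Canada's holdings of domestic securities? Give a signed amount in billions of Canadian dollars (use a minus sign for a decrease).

Bank of Canada balance sheet:
  Assets:      Securities +$314B
  Liabilities: Bank reserves +$314B
So the change in the Bank of Canada's holdings of domestic securities is +$314 billion.

+$314 billion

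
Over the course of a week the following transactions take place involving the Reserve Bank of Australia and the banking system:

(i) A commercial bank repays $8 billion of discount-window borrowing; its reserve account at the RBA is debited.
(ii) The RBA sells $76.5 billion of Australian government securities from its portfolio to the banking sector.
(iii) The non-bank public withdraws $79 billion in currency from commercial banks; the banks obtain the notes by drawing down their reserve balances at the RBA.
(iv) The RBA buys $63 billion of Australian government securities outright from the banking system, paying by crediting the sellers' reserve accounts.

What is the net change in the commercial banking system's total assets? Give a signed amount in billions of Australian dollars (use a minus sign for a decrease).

Discount-window repayment $8 billion: bank balance sheets shrink → −$8B.
OMO sale (to banks) $76.5 billion: just an asset swap on bank balance sheets → 0.
Currency withdrawal $79 billion: bank balance sheets shrink → −$79B.
OMO purchase (from banks) $63 billion: just an asset swap on bank balance sheets → 0.
Net: −8 + 0 − 79 + 0 = -$87 billion.

-$87 billion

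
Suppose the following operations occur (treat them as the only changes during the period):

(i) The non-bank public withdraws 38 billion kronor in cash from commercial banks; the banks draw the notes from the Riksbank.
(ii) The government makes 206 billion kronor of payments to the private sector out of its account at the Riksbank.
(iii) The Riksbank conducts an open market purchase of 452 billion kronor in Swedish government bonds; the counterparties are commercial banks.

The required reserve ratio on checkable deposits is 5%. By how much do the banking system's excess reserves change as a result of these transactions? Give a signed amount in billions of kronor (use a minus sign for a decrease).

+611.6 billion

Currency withdrawal 38 billion kronor: reserves −38B, deposits −38B.
Government spending 206 billion kronor: reserves +206B, deposits +206B.
OMO purchase (from banks) 452 billion kronor: reserves +452B, deposits 0.
Totals: Δreserves = +620B, Δdeposits = +168B.
Δrequired reserves = 5% × +168B = +8.4B.
Δexcess reserves = Δreserves − Δrequired = +620B − (+8.4B) = +611.6 billion.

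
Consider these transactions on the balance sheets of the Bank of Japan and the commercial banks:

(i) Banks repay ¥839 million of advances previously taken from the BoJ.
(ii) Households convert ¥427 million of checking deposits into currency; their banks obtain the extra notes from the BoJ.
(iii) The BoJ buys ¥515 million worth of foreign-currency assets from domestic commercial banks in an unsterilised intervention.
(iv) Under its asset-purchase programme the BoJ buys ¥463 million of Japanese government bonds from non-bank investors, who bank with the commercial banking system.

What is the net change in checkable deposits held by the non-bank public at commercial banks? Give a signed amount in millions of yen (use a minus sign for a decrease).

+¥36 million

Discount-window repayment ¥839 million: the counterparty is a bank, so public deposits are unchanged → 0.
Currency withdrawal ¥427 million: non-bank counterparties' bank balances fall → −¥427M.
FX purchase ¥515 million: the counterparty is a bank, so public deposits are unchanged → 0.
Asset purchase (from non-banks) ¥463 million: non-bank counterparties' bank balances rise → +¥463M.
Net: 0 − 427 + 0 + 463 = +¥36 million.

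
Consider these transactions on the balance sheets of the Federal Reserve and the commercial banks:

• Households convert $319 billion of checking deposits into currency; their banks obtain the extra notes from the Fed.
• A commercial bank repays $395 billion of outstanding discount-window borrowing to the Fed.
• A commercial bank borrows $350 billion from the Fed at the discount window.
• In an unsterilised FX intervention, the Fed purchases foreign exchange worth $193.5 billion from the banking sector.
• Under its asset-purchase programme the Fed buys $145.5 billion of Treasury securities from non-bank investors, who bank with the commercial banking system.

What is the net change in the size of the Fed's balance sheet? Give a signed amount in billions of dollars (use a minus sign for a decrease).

+$294 billion

Currency withdrawal $319 billion: only the composition of liabilities changes → 0.
Discount-window repayment $395 billion: a Fed asset is shed → −$395B.
Discount-window loan $350 billion: a Fed asset is acquired → +$350B.
FX purchase $193.5 billion: a Fed asset is acquired → +$193.5B.
Asset purchase (from non-banks) $145.5 billion: a Fed asset is acquired → +$145.5B.
Net: 0 − 395 + 350 + 193.5 + 145.5 = +$294 billion.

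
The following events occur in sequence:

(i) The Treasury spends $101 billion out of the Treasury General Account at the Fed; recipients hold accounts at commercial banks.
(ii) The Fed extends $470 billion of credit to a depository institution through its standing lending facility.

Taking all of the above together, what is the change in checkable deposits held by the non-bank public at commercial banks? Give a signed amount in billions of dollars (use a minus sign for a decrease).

+$101 billion

Government spending $101 billion: non-bank counterparties' bank balances rise → +$101B.
Discount-window loan $470 billion: the counterparty is a bank, so public deposits are unchanged → 0.
Net: 101 + 0 = +$101 billion.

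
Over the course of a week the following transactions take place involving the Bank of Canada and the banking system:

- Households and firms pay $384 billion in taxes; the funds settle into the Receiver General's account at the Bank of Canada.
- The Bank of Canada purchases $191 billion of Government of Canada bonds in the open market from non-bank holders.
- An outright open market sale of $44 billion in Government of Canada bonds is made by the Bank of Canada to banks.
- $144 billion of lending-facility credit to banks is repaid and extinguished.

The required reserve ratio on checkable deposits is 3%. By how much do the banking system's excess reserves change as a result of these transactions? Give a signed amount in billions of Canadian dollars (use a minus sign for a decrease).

Government account inflow $384 billion: reserves −$384B, deposits −$384B.
Asset purchase (from non-banks) $191 billion: reserves +$191B, deposits +$191B.
OMO sale (to banks) $44 billion: reserves −$44B, deposits 0.
Discount-window repayment $144 billion: reserves −$144B, deposits 0.
Totals: Δreserves = −$381B, Δdeposits = −$193B.
Δrequired reserves = 3% × −$193B = −$5.79B.
Δexcess reserves = Δreserves − Δrequired = −$381B − (−$5.79B) = -$375.21 billion.

-$375.21 billion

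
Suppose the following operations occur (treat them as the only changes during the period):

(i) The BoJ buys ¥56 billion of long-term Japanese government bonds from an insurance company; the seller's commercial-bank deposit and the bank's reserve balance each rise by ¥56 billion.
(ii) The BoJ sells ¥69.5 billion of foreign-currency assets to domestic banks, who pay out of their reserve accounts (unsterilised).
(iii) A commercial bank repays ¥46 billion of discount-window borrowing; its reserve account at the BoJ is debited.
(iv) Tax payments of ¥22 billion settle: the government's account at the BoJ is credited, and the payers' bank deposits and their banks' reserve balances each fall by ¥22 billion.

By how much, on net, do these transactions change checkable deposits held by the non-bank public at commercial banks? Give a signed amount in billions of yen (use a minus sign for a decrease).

+¥34 billion

BoJ balance sheet:
  Assets:      Securities +¥56B, Loans to banks −¥46B, Foreign assets −¥69.5B
  Liabilities: Bank reserves −¥81.5B, Government deposits +¥22B
Commercial banking system:
  Assets:      Reserves at CB −¥81.5B, Foreign assets +¥69.5B
  Liabilities: Checkable deposits +¥34B, Borrowings from CB −¥46B
So the change in checkable deposits held by the non-bank public at commercial banks is +¥34 billion.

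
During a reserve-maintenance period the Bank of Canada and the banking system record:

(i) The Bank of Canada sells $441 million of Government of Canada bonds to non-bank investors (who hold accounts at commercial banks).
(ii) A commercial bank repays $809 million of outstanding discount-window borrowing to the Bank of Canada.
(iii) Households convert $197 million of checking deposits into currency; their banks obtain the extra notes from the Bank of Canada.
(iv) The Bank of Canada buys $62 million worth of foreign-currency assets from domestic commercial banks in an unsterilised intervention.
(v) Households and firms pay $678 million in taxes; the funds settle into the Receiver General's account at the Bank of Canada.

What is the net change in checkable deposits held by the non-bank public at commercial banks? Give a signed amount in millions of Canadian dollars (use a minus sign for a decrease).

Asset sale (to non-banks) $441 million: non-bank counterparties' bank balances fall → −$441M.
Discount-window repayment $809 million: the counterparty is a bank, so public deposits are unchanged → 0.
Currency withdrawal $197 million: non-bank counterparties' bank balances fall → −$197M.
FX purchase $62 million: the counterparty is a bank, so public deposits are unchanged → 0.
Government account inflow $678 million: non-bank counterparties' bank balances fall → −$678M.
Net: −441 + 0 − 197 + 0 − 678 = -$1316 million.

-$1316 million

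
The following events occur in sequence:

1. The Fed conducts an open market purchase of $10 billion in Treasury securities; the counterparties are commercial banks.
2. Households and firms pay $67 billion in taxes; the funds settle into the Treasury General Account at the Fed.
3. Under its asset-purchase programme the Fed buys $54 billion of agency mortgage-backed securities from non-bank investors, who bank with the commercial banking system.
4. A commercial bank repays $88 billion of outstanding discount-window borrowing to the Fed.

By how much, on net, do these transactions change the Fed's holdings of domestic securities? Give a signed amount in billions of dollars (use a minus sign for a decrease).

+$64 billion

OMO purchase (from banks) $10 billion: securities added to the Fed's portfolio → +$10B.
Government account inflow $67 billion: the Fed's securities portfolio is untouched → 0.
Asset purchase (from non-banks) $54 billion: securities added to the Fed's portfolio → +$54B.
Discount-window repayment $88 billion: the Fed's securities portfolio is untouched → 0.
Net: 10 + 0 + 54 + 0 = +$64 billion.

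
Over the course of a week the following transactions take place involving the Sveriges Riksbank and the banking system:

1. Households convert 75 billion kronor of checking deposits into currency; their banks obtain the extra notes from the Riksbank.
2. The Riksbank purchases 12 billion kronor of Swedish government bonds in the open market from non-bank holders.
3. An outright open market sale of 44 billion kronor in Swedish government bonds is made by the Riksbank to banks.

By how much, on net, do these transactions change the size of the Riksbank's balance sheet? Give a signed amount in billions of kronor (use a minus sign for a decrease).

Riksbank balance sheet:
  Assets:      Securities −32B
  Liabilities: Bank reserves −107B, Currency in circulation +75B
Commercial banking system:
  Assets:      Reserves at CB −107B, Securities +44B
  Liabilities: Checkable deposits −63B
Change in total Riksbank assets = -32 billion.

-32 billion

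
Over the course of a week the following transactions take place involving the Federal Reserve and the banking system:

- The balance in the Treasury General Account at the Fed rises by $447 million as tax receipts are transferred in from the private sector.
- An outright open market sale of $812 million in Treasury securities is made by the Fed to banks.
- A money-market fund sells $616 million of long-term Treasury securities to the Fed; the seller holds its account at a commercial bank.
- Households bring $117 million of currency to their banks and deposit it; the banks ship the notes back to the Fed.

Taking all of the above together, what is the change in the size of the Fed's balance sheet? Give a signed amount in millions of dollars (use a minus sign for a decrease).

-$196 million

Fed balance sheet:
  Assets:      Securities −$196M
  Liabilities: Bank reserves −$526M, Currency in circulation −$117M, Government deposits +$447M
Commercial banking system:
  Assets:      Reserves at CB −$526M, Securities +$812M
  Liabilities: Checkable deposits +$286M
Change in total Fed assets = -$196 million.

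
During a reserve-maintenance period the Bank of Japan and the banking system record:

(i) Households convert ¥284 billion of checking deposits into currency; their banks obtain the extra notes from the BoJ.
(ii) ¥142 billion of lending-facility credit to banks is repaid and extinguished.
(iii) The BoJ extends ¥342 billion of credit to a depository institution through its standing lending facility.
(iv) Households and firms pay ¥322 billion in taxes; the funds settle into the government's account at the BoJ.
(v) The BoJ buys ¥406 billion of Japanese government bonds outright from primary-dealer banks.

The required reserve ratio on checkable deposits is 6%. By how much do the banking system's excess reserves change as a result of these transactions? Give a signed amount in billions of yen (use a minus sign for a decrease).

Currency withdrawal ¥284 billion: reserves −¥284B, deposits −¥284B.
Discount-window repayment ¥142 billion: reserves −¥142B, deposits 0.
Discount-window loan ¥342 billion: reserves +¥342B, deposits 0.
Government account inflow ¥322 billion: reserves −¥322B, deposits −¥322B.
OMO purchase (from banks) ¥406 billion: reserves +¥406B, deposits 0.
Totals: Δreserves = 0, Δdeposits = −¥606B.
Δrequired reserves = 6% × −¥606B = −¥36.36B.
Δexcess reserves = Δreserves − Δrequired = 0 − (−¥36.36B) = +¥36.36 billion.

+¥36.36 billion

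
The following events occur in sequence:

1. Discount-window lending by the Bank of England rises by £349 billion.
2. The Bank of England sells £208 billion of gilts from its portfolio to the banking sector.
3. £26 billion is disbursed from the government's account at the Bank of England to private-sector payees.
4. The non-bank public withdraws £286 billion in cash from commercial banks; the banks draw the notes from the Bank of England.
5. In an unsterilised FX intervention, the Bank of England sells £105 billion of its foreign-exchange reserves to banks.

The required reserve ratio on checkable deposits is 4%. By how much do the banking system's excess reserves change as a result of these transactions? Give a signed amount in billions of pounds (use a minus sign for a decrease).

Discount-window loan £349 billion: reserves +£349B, deposits 0.
OMO sale (to banks) £208 billion: reserves −£208B, deposits 0.
Government spending £26 billion: reserves +£26B, deposits +£26B.
Currency withdrawal £286 billion: reserves −£286B, deposits −£286B.
FX sale £105 billion: reserves −£105B, deposits 0.
Totals: Δreserves = −£224B, Δdeposits = −£260B.
Δrequired reserves = 4% × −£260B = −£10.4B.
Δexcess reserves = Δreserves − Δrequired = −£224B − (−£10.4B) = -£213.6 billion.

-£213.6 billion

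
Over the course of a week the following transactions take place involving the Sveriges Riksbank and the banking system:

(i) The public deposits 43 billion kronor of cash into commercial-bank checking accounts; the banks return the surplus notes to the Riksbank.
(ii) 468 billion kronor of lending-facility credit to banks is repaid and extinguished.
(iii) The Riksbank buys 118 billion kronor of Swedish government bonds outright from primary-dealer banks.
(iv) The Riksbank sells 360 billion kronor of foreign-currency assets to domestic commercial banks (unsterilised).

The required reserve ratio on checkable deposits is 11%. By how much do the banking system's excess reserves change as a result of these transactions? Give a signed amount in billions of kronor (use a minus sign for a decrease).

-671.73 billion

Currency deposit 43 billion kronor: reserves +43B, deposits +43B.
Discount-window repayment 468 billion kronor: reserves −468B, deposits 0.
OMO purchase (from banks) 118 billion kronor: reserves +118B, deposits 0.
FX sale 360 billion kronor: reserves −360B, deposits 0.
Totals: Δreserves = −667B, Δdeposits = +43B.
Δrequired reserves = 11% × +43B = +4.73B.
Δexcess reserves = Δreserves − Δrequired = −667B − (+4.73B) = -671.73 billion.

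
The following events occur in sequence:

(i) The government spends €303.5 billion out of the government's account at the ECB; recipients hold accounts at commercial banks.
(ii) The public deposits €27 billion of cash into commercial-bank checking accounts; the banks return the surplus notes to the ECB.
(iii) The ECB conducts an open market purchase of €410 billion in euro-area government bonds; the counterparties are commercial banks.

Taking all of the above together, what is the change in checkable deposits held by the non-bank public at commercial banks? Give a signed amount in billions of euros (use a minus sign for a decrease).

Government spending €303.5 billion: non-bank counterparties' bank balances rise → +€303.5B.
Currency deposit €27 billion: non-bank counterparties' bank balances rise → +€27B.
OMO purchase (from banks) €410 billion: the counterparty is a bank, so public deposits are unchanged → 0.
Net: 303.5 + 27 + 0 = +€330.5 billion.

+€330.5 billion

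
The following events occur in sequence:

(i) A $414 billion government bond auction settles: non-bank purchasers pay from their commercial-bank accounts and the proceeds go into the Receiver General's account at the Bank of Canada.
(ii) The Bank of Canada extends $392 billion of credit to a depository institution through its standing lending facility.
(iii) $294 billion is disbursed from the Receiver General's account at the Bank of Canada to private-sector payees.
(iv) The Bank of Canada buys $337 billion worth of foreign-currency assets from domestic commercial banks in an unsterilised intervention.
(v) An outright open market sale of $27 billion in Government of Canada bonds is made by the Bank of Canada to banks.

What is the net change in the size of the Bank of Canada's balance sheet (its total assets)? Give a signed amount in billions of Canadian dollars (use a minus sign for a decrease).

Bank of Canada balance sheet:
  Assets:      Securities −$27B, Loans to banks +$392B, Foreign assets +$337B
  Liabilities: Bank reserves +$582B, Government deposits +$120B
Commercial banking system:
  Assets:      Reserves at CB +$582B, Securities +$27B, Foreign assets −$337B
  Liabilities: Checkable deposits −$120B, Borrowings from CB +$392B
Change in total Bank of Canada assets = +$702 billion.

+$702 billion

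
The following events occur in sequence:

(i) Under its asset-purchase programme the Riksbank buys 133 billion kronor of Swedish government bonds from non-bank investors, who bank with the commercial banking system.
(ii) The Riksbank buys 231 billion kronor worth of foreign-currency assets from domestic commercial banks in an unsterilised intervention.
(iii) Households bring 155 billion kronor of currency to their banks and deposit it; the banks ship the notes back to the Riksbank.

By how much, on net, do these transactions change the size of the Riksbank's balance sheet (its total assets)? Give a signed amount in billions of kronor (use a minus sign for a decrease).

+364 billion

Asset purchase (from non-banks) 133 billion kronor: a Riksbank asset is acquired → +133B.
FX purchase 231 billion kronor: a Riksbank asset is acquired → +231B.
Currency deposit 155 billion kronor: only the composition of liabilities changes → 0.
Net: 133 + 231 + 0 = +364 billion.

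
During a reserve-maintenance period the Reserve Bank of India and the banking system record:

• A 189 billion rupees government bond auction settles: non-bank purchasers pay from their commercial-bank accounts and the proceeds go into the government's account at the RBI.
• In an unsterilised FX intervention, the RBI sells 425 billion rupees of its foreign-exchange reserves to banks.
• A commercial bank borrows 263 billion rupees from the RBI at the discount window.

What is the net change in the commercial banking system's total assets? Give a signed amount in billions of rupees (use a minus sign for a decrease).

Government account inflow 189 billion rupees: bank balance sheets shrink → −189B.
FX sale 425 billion rupees: just an asset swap on bank balance sheets → 0.
Discount-window loan 263 billion rupees: bank balance sheets expand → +263B.
Net: −189 + 0 + 263 = +74 billion.

+74 billion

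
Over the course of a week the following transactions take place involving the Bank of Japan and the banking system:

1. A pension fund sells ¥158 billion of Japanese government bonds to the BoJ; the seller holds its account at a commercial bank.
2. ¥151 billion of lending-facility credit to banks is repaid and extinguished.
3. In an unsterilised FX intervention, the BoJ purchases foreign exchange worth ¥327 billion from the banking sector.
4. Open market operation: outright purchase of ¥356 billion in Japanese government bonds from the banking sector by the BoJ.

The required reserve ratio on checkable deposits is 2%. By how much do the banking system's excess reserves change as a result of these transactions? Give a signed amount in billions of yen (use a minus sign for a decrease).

Asset purchase (from non-banks) ¥158 billion: reserves +¥158B, deposits +¥158B.
Discount-window repayment ¥151 billion: reserves −¥151B, deposits 0.
FX purchase ¥327 billion: reserves +¥327B, deposits 0.
OMO purchase (from banks) ¥356 billion: reserves +¥356B, deposits 0.
Totals: Δreserves = +¥690B, Δdeposits = +¥158B.
Δrequired reserves = 2% × +¥158B = +¥3.16B.
Δexcess reserves = Δreserves − Δrequired = +¥690B − (+¥3.16B) = +¥686.84 billion.

+¥686.84 billion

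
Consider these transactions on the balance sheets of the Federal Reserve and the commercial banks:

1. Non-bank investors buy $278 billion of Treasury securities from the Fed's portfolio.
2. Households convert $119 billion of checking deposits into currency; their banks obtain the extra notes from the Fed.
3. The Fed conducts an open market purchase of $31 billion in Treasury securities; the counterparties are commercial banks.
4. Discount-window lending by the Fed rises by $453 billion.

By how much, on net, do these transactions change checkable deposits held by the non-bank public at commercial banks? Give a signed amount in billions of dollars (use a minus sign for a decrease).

Fed balance sheet:
  Assets:      Securities −$247B, Loans to banks +$453B
  Liabilities: Bank reserves +$87B, Currency in circulation +$119B
Commercial banking system:
  Assets:      Reserves at CB +$87B, Securities −$31B
  Liabilities: Checkable deposits −$397B, Borrowings from CB +$453B
So the change in checkable deposits held by the non-bank public at commercial banks is -$397 billion.

-$397 billion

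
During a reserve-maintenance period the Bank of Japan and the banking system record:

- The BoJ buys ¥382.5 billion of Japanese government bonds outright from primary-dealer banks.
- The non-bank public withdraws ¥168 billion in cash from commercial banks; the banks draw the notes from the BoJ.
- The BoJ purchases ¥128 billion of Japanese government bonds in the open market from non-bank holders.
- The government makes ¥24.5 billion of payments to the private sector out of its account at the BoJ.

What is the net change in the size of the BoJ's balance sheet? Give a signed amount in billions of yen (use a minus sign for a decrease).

+¥510.5 billion

OMO purchase (from banks) ¥382.5 billion: a BoJ asset is acquired → +¥382.5B.
Currency withdrawal ¥168 billion: only the composition of liabilities changes → 0.
Asset purchase (from non-banks) ¥128 billion: a BoJ asset is acquired → +¥128B.
Government spending ¥24.5 billion: only the composition of liabilities changes → 0.
Net: 382.5 + 0 + 128 + 0 = +¥510.5 billion.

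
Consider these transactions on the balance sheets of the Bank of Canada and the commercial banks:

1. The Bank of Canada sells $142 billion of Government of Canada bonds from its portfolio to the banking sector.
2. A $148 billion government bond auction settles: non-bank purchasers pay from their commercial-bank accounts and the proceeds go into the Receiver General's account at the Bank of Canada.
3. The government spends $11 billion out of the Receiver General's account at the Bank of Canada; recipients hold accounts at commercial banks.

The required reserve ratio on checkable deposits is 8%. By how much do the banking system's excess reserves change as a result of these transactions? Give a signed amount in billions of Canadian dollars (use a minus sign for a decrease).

OMO sale (to banks) $142 billion: reserves −$142B, deposits 0.
Government account inflow $148 billion: reserves −$148B, deposits −$148B.
Government spending $11 billion: reserves +$11B, deposits +$11B.
Totals: Δreserves = −$279B, Δdeposits = −$137B.
Δrequired reserves = 8% × −$137B = −$10.96B.
Δexcess reserves = Δreserves − Δrequired = −$279B − (−$10.96B) = -$268.04 billion.

-$268.04 billion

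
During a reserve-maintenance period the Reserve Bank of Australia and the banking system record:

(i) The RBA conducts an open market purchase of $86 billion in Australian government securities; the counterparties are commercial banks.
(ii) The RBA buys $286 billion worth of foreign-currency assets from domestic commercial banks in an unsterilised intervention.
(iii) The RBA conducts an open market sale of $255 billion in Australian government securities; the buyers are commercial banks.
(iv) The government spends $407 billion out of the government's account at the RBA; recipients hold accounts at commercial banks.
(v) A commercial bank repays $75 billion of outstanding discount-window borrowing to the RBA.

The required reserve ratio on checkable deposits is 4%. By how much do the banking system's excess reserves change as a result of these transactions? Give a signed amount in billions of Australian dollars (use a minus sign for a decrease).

+$432.72 billion

OMO purchase (from banks) $86 billion: reserves +$86B, deposits 0.
FX purchase $286 billion: reserves +$286B, deposits 0.
OMO sale (to banks) $255 billion: reserves −$255B, deposits 0.
Government spending $407 billion: reserves +$407B, deposits +$407B.
Discount-window repayment $75 billion: reserves −$75B, deposits 0.
Totals: Δreserves = +$449B, Δdeposits = +$407B.
Δrequired reserves = 4% × +$407B = +$16.28B.
Δexcess reserves = Δreserves − Δrequired = +$449B − (+$16.28B) = +$432.72 billion.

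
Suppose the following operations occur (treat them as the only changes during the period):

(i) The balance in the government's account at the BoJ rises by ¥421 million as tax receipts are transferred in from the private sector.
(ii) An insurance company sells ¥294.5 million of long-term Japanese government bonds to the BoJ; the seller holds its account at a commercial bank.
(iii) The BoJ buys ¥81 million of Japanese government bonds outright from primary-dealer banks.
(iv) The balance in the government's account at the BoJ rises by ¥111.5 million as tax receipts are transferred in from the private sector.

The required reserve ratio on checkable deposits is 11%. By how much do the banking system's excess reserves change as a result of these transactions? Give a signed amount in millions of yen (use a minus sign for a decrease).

-¥130.82 million

Government account inflow ¥421 million: reserves −¥421M, deposits −¥421M.
Asset purchase (from non-banks) ¥294.5 million: reserves +¥294.5M, deposits +¥294.5M.
OMO purchase (from banks) ¥81 million: reserves +¥81M, deposits 0.
Government account inflow ¥111.5 million: reserves −¥111.5M, deposits −¥111.5M.
Totals: Δreserves = −¥157M, Δdeposits = −¥238M.
Δrequired reserves = 11% × −¥238M = −¥26.18M.
Δexcess reserves = Δreserves − Δrequired = −¥157M − (−¥26.18M) = -¥130.82 million.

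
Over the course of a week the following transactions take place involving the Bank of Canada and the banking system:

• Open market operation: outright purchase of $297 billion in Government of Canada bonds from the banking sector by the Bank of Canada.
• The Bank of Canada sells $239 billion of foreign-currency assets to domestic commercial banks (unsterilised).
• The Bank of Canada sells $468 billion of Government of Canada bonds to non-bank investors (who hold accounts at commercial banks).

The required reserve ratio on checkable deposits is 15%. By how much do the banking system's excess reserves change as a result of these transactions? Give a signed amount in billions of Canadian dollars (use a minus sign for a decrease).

OMO purchase (from banks) $297 billion: reserves +$297B, deposits 0.
FX sale $239 billion: reserves −$239B, deposits 0.
Asset sale (to non-banks) $468 billion: reserves −$468B, deposits −$468B.
Totals: Δreserves = −$410B, Δdeposits = −$468B.
Δrequired reserves = 15% × −$468B = −$70.2B.
Δexcess reserves = Δreserves − Δrequired = −$410B − (−$70.2B) = -$339.8 billion.

-$339.8 billion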